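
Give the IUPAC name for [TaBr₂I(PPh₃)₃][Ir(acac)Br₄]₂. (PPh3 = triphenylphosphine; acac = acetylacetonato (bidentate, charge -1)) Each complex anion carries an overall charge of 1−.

Both ions are complex: the cation is named first with the plain metal name, the anion second with the -ate form; each ion's ligands are alphabetised independently.
The complex anion is given as 1−; its ligand charges sum to -5, so Ir = +4.
With 2 anions per cation, the cation must be 2×1 = 2+.
Cation: ligand charges sum to -3; for the ion to be 2+, Ta = +5.

dibromoiodotris(triphenylphosphine)tantalum(V) (acetylacetonato)tetrabromoiridate(IV)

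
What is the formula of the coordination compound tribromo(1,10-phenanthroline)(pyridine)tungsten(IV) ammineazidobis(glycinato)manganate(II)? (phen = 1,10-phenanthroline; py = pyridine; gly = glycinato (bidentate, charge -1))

[WBr3(phen)(py)][Mn(gly)2(N3)(NH3)]

Cation [W…]: ligand charges -3, W(IV) ⇒ ion charge 1+.
Anion [Mn…]: ligand charges -3, Mn(II) ⇒ ion charge 1−.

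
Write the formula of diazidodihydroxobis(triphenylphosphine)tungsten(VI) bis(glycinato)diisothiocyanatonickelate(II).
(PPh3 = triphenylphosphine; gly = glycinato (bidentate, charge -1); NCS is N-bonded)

Cation [W…]: ligand charges -4, W(VI) ⇒ ion charge 2+.
Anion [Ni…]: ligand charges -4, Ni(II) ⇒ ion charge 2−.
One 2+ cation balances one 2− anion.

[W(N3)2(OH)2(PPh3)2][Ni(gly)2(NCS)2]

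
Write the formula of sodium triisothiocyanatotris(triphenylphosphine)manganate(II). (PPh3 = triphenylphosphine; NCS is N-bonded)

Na[Mn(NCS)3(PPh3)3]

Ligands: 3 triphenylphosphine (PPh3, neutral), 3 isothiocyanato (NCS, -1). Ligand charge sum = -3.
Charge balance with sodium (+1) requires 1 complex ion per 1 sodium.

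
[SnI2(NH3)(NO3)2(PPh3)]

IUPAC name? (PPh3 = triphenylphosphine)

There is no counter-ion, so the complex is neutral overall.
Ligand charges: 2×iodo (-1 each), 1×ammine (neutral), 1×triphenylphosphine (neutral), 2×nitrato (-1 each); total -4. So Sn + (-4) = 0, giving Sn = +4.
Ligands are named alphabetically: ammine before iodo before nitrato before triphenylphosphine.

amminediiododinitrato(triphenylphosphine)tin(IV)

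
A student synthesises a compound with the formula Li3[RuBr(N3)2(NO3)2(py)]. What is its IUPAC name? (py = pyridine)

The 3 lithium counter-ions carry a total charge of +3, so each complex ion is 3−.
Ligand charges: 2×nitrato (-1 each), 1×pyridine (neutral), 1×bromo (-1 each), 2×azido (-1 each); total -5. So Ru + (-5) = 3−, giving Ru = +2.
Ligands are named alphabetically: azido before bromo before nitrato before pyridine.
The complex ion is anionic, so ruthenium takes the -ate form ruthenate(II).

lithium diazidobromodinitrato(pyridine)ruthenate(II)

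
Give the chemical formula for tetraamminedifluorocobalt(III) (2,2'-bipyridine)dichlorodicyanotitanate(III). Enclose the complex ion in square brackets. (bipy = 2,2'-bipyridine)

Cation [Co…]: ligand charges -2, Co(III) ⇒ ion charge 1+.
Anion [Ti…]: ligand charges -4, Ti(III) ⇒ ion charge 1−.

[CoF2(NH3)4][Ti(bipy)Cl2(CN)2]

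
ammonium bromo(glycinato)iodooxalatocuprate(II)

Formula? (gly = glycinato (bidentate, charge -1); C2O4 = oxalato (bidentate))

Ligands: 1 glycinato (gly, -1), 1 oxalato (C2O4, -2), 1 bromo (Br, -1), 1 iodo (I, -1). Ligand charge sum = -5.
With Cu in oxidation state +2, the complex ion is [Cu...]^3−.
Charge balance with ammonium (+1) requires 1 complex ion per 3 ammonium.

(NH4)3[CuBr(C2O4)(gly)I]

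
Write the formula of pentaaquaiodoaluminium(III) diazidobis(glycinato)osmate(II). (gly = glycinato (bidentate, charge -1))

[Al(H2O)5I][Os(gly)2(N3)2]

Cation [Al…]: ligand charges -1, Al(III) ⇒ ion charge 2+.
Anion [Os…]: ligand charges -4, Os(II) ⇒ ion charge 2−.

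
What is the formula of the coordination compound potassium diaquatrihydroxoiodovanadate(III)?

K[V(H2O)2I(OH)3]

Ligands: 1 iodo (I, -1), 3 hydroxo (OH, -1), 2 aqua (H2O, neutral). Ligand charge sum = -4.
Charge balance with potassium (+1) requires 1 complex ion per 1 potassium.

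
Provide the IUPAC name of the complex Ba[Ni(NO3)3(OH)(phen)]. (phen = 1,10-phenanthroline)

barium hydroxotrinitrato(1,10-phenanthroline)nickelate(II)

The 1 barium counter-ion carries a total charge of +2, so each complex ion is 2−.
Ligand charges: 1×1,10-phenanthroline (neutral), 1×hydroxo (-1 each), 3×nitrato (-1 each); total -4. So Ni + (-4) = 2−, giving Ni = +2.
Ligands are named alphabetically: hydroxo before nitrato before phenanthroline.
The complex ion is anionic, so nickel takes the -ate form nickelate(II).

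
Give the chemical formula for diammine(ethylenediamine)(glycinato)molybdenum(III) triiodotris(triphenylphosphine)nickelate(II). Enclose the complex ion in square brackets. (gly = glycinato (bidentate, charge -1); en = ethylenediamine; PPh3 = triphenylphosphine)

[Mo(en)(gly)(NH3)2][NiI3(PPh3)3]2

Cation [Mo…]: ligand charges -1, Mo(III) ⇒ ion charge 2+.
Anion [Ni…]: ligand charges -3, Ni(II) ⇒ ion charge 1−.
One 2+ cation requires 2 of the 1− anion.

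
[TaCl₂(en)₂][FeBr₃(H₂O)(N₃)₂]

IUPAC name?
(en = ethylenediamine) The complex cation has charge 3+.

dichlorobis(ethylenediamine)tantalum(V) aquadiazidotribromoferrate(II)

The complex cation is given as 3+; its ligand charges sum to -2, so Ta = +5.
A 1:1 salt means the anion carries the equal and opposite charge, 3−.
Anion: ligand charges sum to -5; for the ion to be 3−, Fe = +2.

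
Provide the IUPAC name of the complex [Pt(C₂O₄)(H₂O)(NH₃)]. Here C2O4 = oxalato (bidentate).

There is no counter-ion, so the complex is neutral overall.
Ligand charges: 1×ammine (neutral), 1×oxalato (-2 each), 1×aqua (neutral); total -2. So Pt + (-2) = 0, giving Pt = +2.
Ligands are named alphabetically: ammine before aqua before oxalato.

ammineaquaoxalatoplatinum(II)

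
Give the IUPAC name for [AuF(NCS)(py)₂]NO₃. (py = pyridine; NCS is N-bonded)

fluoroisothiocyanatobis(pyridine)gold(III) nitrate

The 1 nitrate counter-ion carries a total charge of -1, so each complex ion is 1+.
Ligand charges: 1×fluoro (-1 each), 2×pyridine (neutral), 1×isothiocyanato (-1 each); total -2. So Au + (-2) = 1+, giving Au = +3.
Ligands are named alphabetically: fluoro before isothiocyanato before pyridine.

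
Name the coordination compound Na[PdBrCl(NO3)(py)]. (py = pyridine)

The 1 sodium counter-ion carries a total charge of +1, so each complex ion is 1−.
Ligand charges: 1×nitrato (-1 each), 1×bromo (-1 each), 1×chloro (-1 each), 1×pyridine (neutral); total -3. So Pd + (-3) = 1−, giving Pd = +2.
Ligands are named alphabetically: bromo before chloro before nitrato before pyridine.
The complex ion is anionic, so palladium takes the -ate form palladate(II).

sodium bromochloronitrato(pyridine)palladate(II)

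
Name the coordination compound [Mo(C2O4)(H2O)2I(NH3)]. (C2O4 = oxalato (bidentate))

There is no counter-ion, so the complex is neutral overall.
Ligand charges: 1×iodo (-1 each), 2×aqua (neutral), 1×ammine (neutral), 1×oxalato (-2 each); total -3. So Mo + (-3) = 0, giving Mo = +3.
Ligands are named alphabetically: ammine before aqua before iodo before oxalato.

amminediaquaiodooxalatomolybdenum(III)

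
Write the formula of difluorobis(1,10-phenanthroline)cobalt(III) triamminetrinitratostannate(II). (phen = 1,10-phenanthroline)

[CoF2(phen)2][Sn(NH3)3(NO3)3]

Cation [Co…]: ligand charges -2, Co(III) ⇒ ion charge 1+.
Anion [Sn…]: ligand charges -3, Sn(II) ⇒ ion charge 1−.
One 1+ cation balances one 1− anion.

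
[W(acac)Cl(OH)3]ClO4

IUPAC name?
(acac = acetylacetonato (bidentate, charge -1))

The 1 perchlorate counter-ion carries a total charge of -1, so each complex ion is 1+.
Ligand charges: 3×hydroxo (-1 each), 1×chloro (-1 each), 1×acetylacetonato (-1 each); total -5. So W + (-5) = 1+, giving W = +6.
Ligands are named alphabetically: acetylacetonato before chloro before hydroxo.

(acetylacetonato)chlorotrihydroxotungsten(VI) perchlorate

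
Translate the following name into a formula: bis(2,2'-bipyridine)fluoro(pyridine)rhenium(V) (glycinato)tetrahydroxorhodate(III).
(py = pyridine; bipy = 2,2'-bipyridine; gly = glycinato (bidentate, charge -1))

[Re(bipy)2F(py)][Rh(gly)(OH)4]2

Cation [Re…]: ligand charges -1, Re(V) ⇒ ion charge 4+.
Anion [Rh…]: ligand charges -5, Rh(III) ⇒ ion charge 2−.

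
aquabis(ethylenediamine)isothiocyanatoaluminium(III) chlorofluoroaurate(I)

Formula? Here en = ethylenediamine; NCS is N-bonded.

[Al(en)2(H2O)(NCS)][AuClF]2

Cation [Al…]: ligand charges -1, Al(III) ⇒ ion charge 2+.
Anion [Au…]: ligand charges -2, Au(I) ⇒ ion charge 1−.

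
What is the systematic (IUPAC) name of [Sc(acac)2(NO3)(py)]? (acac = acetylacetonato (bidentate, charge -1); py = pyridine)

bis(acetylacetonato)nitrato(pyridine)scandium(III)

There is no counter-ion, so the complex is neutral overall.
Ligand charges: 2×acetylacetonato (-1 each), 1×pyridine (neutral), 1×nitrato (-1 each); total -3. So Sc + (-3) = 0, giving Sc = +3.
Ligands are named alphabetically: acetylacetonato before nitrato before pyridine.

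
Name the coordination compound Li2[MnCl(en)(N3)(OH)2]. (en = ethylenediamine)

lithium azidochloro(ethylenediamine)dihydroxomanganate(II)

The 2 lithium counter-ions carry a total charge of +2, so each complex ion is 2−.
Ligand charges: 1×chloro (-1 each), 1×ethylenediamine (neutral), 2×hydroxo (-1 each), 1×azido (-1 each); total -4. So Mn + (-4) = 2−, giving Mn = +2.
The complex ion is anionic, so manganese takes the -ate form manganate(II).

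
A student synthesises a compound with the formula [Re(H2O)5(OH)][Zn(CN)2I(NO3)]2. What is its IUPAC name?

Zinc is always +2 in its complexes; the anion's ligand charges sum to -4, so the complex anion is 2−.
With 2 anions per cation, the cation must be 2×2 = 4+.
Cation: ligand charges sum to -1; for the ion to be 4+, Re = +5.

pentaaquahydroxorhenium(V) dicyanoiodonitratozincate(II)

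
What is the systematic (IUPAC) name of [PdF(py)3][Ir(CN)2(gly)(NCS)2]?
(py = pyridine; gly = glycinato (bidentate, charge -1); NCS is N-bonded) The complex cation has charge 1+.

Both ions are complex: the cation is named first with the plain metal name, the anion second with the -ate form; each ion's ligands are alphabetised independently.
The complex cation is given as 1+; its ligand charges sum to -1, so Pd = +2.
A 1:1 salt means the anion carries the equal and opposite charge, 1−.
Anion: ligand charges sum to -5; for the ion to be 1−, Ir = +4.

fluorotris(pyridine)palladium(II) dicyano(glycinato)diisothiocyanatoiridate(IV)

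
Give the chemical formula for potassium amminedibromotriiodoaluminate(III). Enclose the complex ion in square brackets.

Ligands: 3 iodo (I, -1), 2 bromo (Br, -1), 1 ammine (NH3, neutral). Ligand charge sum = -5.
With Al in oxidation state +3, the complex ion is [Al...]^2−.
Charge balance with potassium (+1) requires 1 complex ion per 2 potassium.

K2[AlBr2I3(NH3)]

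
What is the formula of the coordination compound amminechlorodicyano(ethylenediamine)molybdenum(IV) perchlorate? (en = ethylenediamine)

Ligands: 1 ethylenediamine (en, neutral), 1 ammine (NH3, neutral), 1 chloro (Cl, -1), 2 cyano (CN, -1). Ligand charge sum = -3.
With Mo in oxidation state +4, the complex ion is [Mo...]^1+.
Charge balance with perchlorate (-1) requires 1 complex ion per 1 perchlorate.

[MoCl(CN)2(en)(NH3)]ClO4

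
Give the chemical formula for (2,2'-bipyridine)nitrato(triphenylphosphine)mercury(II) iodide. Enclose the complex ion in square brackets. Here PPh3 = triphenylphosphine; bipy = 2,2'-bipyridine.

Ligands: 1 triphenylphosphine (PPh3, neutral), 1 nitrato (NO3, -1), 1 2,2'-bipyridine (bipy, neutral). Ligand charge sum = -1.
Charge balance with iodide (-1) requires 1 complex ion per 1 iodide.

[Hg(bipy)(NO3)(PPh3)]I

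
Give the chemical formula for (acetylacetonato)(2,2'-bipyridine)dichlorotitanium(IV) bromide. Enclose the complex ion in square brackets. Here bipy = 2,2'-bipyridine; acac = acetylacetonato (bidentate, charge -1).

[Ti(acac)(bipy)Cl2]Br

Ligands: 2 chloro (Cl, -1), 1 2,2'-bipyridine (bipy, neutral), 1 acetylacetonato (acac, -1). Ligand charge sum = -3.
With Ti in oxidation state +4, the complex ion is [Ti...]^1+.
Charge balance with bromide (-1) requires 1 complex ion per 1 bromide.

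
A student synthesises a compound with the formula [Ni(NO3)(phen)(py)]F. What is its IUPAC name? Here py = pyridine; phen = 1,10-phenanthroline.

The 1 fluoride counter-ion carries a total charge of -1, so each complex ion is 1+.
Ligand charges: 1×pyridine (neutral), 1×1,10-phenanthroline (neutral), 1×nitrato (-1 each); total -1. So Ni + (-1) = 1+, giving Ni = +2.
Ligands are named alphabetically: nitrato before phenanthroline before pyridine.

nitrato(1,10-phenanthroline)(pyridine)nickel(II) fluoride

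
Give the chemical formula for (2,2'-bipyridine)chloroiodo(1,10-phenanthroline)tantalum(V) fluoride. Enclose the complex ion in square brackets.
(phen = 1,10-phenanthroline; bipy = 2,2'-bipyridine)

Ligands: 1 iodo (I, -1), 1 1,10-phenanthroline (phen, neutral), 1 2,2'-bipyridine (bipy, neutral), 1 chloro (Cl, -1). Ligand charge sum = -2.
With Ta in oxidation state +5, the complex ion is [Ta...]^3+.
Charge balance with fluoride (-1) requires 1 complex ion per 3 fluoride.

[Ta(bipy)ClI(phen)]F3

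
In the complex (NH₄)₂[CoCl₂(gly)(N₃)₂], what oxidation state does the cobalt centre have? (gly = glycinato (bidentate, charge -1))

2 ammonium outside the brackets (+1 each) → the complex ion is 2−.
Ligand charges: 2×N3 = -2; 1×gly = -1; 2×Cl = -2; sum -5.
Co + (-5) = 2− ⇒ Co is +3.

+3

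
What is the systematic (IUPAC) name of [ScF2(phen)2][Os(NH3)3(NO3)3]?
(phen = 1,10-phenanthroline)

Both ions are complex: the cation is named first with the plain metal name, the anion second with the -ate form; each ion's ligands are alphabetised independently.
Scandium is always +3 in its complexes; the cation's ligand charges sum to -2, so the complex cation is 1+.
A 1:1 salt means the anion carries the equal and opposite charge, 1−.
Anion: ligand charges sum to -3; for the ion to be 1−, Os = +2.

difluorobis(1,10-phenanthroline)scandium(III) triamminetrinitratoosmate(II)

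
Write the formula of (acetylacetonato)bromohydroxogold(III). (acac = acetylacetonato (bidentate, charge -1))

[Au(acac)Br(OH)]

Ligands: 1 hydroxo (OH, -1), 1 acetylacetonato (acac, -1), 1 bromo (Br, -1). Ligand charge sum = -3.
With Au in oxidation state +3, the complex ion is [Au...].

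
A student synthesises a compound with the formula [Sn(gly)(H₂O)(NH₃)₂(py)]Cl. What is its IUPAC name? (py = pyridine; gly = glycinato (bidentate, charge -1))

diammineaqua(glycinato)(pyridine)tin(II) chloride

The 1 chloride counter-ion carries a total charge of -1, so each complex ion is 1+.
Ligand charges: 1×pyridine (neutral), 1×aqua (neutral), 1×glycinato (-1 each), 2×ammine (neutral); total -1. So Sn + (-1) = 1+, giving Sn = +2.
Ligands are named alphabetically: ammine before aqua before glycinato before pyridine.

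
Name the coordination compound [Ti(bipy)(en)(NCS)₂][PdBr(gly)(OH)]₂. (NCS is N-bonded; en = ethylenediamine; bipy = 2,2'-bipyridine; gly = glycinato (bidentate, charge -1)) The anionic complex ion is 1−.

(2,2'-bipyridine)(ethylenediamine)diisothiocyanatotitanium(IV) bromo(glycinato)hydroxopalladate(II)

The complex anion is given as 1−; its ligand charges sum to -3, so Pd = +2.
With 2 anions per cation, the cation must be 2×1 = 2+.
Cation: ligand charges sum to -2; for the ion to be 2+, Ti = +4.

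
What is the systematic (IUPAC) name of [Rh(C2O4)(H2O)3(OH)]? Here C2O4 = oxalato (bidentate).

triaquahydroxooxalatorhodium(III)

There is no counter-ion, so the complex is neutral overall.
Ligand charges: 1×oxalato (-2 each), 1×hydroxo (-1 each), 3×aqua (neutral); total -3. So Rh + (-3) = 0, giving Rh = +3.
Ligands are named alphabetically: aqua before hydroxo before oxalato.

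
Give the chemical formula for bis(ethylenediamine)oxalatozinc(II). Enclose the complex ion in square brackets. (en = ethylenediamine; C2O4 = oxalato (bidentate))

Ligands: 2 ethylenediamine (en, neutral), 1 oxalato (C2O4, -2). Ligand charge sum = -2.
With Zn in oxidation state +2, the complex ion is [Zn...].

[Zn(C2O4)(en)2]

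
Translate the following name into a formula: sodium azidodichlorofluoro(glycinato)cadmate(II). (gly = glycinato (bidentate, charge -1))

Ligands: 1 azido (N3, -1), 2 chloro (Cl, -1), 1 glycinato (gly, -1), 1 fluoro (F, -1). Ligand charge sum = -5.
Charge balance with sodium (+1) requires 1 complex ion per 3 sodium.

Na3[CdCl2F(gly)(N3)]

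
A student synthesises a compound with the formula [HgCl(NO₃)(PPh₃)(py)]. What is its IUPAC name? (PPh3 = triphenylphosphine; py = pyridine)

There is no counter-ion, so the complex is neutral overall.
Ligand charges: 1×triphenylphosphine (neutral), 1×chloro (-1 each), 1×pyridine (neutral), 1×nitrato (-1 each); total -2. So Hg + (-2) = 0, giving Hg = +2.
Ligands are named alphabetically: chloro before nitrato before pyridine before triphenylphosphine.

chloronitrato(pyridine)(triphenylphosphine)mercury(II)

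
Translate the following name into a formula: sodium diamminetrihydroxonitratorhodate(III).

Na[Rh(NH3)2(NO3)(OH)3]

Ligands: 3 hydroxo (OH, -1), 1 nitrato (NO3, -1), 2 ammine (NH3, neutral). Ligand charge sum = -4.
With Rh in oxidation state +3, the complex ion is [Rh...]^1−.
Charge balance with sodium (+1) requires 1 complex ion per 1 sodium.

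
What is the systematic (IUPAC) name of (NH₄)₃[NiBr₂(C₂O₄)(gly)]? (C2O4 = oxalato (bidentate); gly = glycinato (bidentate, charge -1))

ammonium dibromo(glycinato)oxalatonickelate(II)

The 3 ammonium counter-ions carry a total charge of +3, so each complex ion is 3−.
Ligand charges: 1×oxalato (-2 each), 2×bromo (-1 each), 1×glycinato (-1 each); total -5. So Ni + (-5) = 3−, giving Ni = +2.
The complex ion is anionic, so nickel takes the -ate form nickelate(II).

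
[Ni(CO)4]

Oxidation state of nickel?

No counter-ion: the bracketed complex is neutral.
Ligand charges: 4×CO neutral; sum 0.
Ni + (0) = 0 ⇒ Ni is 0.

0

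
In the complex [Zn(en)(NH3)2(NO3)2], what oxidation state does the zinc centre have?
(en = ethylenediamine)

No counter-ion: the bracketed complex is neutral.
Ligand charges: 2×NO3 = -2; 1×en neutral; 2×NH3 neutral; sum -2.
Zn + (-2) = 0 ⇒ Zn is +2.

+2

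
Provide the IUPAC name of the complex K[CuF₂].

The 1 potassium counter-ion carries a total charge of +1, so each complex ion is 1−.
Ligand charges: 2×fluoro (-1 each); total -2. So Cu + (-2) = 1−, giving Cu = +1.
The complex ion is anionic, so copper takes the -ate form cuprate(I).

potassium difluorocuprate(I)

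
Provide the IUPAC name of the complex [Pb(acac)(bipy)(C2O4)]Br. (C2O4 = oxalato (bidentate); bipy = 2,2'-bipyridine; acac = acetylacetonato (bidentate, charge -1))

(acetylacetonato)(2,2'-bipyridine)oxalatolead(IV) bromide

The 1 bromide counter-ion carries a total charge of -1, so each complex ion is 1+.
Ligand charges: 1×oxalato (-2 each), 1×2,2'-bipyridine (neutral), 1×acetylacetonato (-1 each); total -3. So Pb + (-3) = 1+, giving Pb = +4.
Ligands are named alphabetically: acetylacetonato before bipyridine before oxalato.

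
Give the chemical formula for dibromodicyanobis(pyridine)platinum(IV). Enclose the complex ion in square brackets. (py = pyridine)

[PtBr2(CN)2(py)2]

Ligands: 2 bromo (Br, -1), 2 cyano (CN, -1), 2 pyridine (py, neutral). Ligand charge sum = -4.
With Pt in oxidation state +4, the complex ion is [Pt...].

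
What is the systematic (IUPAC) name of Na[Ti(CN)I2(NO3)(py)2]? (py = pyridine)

The 1 sodium counter-ion carries a total charge of +1, so each complex ion is 1−.
Ligand charges: 1×cyano (-1 each), 2×pyridine (neutral), 2×iodo (-1 each), 1×nitrato (-1 each); total -4. So Ti + (-4) = 1−, giving Ti = +3.
The complex ion is anionic, so titanium takes the -ate form titanate(III).

sodium cyanodiiodonitratobis(pyridine)titanate(III)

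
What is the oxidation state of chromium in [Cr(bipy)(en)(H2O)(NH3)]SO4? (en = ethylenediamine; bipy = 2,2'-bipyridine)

1 sulfate outside the brackets (-2 each) → the complex ion is 2+.
Ligand charges: 1×en neutral; 1×H2O neutral; 1×bipy neutral; 1×NH3 neutral; sum 0.
Cr + (0) = 2+ ⇒ Cr is +2.

+2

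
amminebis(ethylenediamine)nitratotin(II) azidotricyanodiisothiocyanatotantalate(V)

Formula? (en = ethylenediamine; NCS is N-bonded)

Cation [Sn…]: ligand charges -1, Sn(II) ⇒ ion charge 1+.
Anion [Ta…]: ligand charges -6, Ta(V) ⇒ ion charge 1−.
One 1+ cation balances one 1− anion.

[Sn(en)2(NH3)(NO3)][Ta(CN)3(N3)(NCS)2]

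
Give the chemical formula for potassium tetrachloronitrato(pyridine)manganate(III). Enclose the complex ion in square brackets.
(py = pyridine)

Ligands: 4 chloro (Cl, -1), 1 nitrato (NO3, -1), 1 pyridine (py, neutral). Ligand charge sum = -5.
Charge balance with potassium (+1) requires 1 complex ion per 2 potassium.

K2[MnCl4(NO3)(py)]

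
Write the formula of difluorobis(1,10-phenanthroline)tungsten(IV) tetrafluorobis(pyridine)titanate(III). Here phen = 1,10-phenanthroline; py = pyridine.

Cation [W…]: ligand charges -2, W(IV) ⇒ ion charge 2+.
Anion [Ti…]: ligand charges -4, Ti(III) ⇒ ion charge 1−.
One 2+ cation requires 2 of the 1− anion.

[WF2(phen)2][TiF4(py)2]2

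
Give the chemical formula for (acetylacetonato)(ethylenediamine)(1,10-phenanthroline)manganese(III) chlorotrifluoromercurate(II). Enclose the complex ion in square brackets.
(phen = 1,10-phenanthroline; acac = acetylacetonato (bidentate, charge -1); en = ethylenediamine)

Cation [Mn…]: ligand charges -1, Mn(III) ⇒ ion charge 2+.
Anion [Hg…]: ligand charges -4, Hg(II) ⇒ ion charge 2−.
One 2+ cation balances one 2− anion.

[Mn(acac)(en)(phen)][HgClF3]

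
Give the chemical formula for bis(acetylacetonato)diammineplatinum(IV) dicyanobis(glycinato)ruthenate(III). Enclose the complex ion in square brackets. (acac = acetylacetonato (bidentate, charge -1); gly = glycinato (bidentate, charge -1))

Cation [Pt…]: ligand charges -2, Pt(IV) ⇒ ion charge 2+.
Anion [Ru…]: ligand charges -4, Ru(III) ⇒ ion charge 1−.
One 2+ cation requires 2 of the 1− anion.

[Pt(acac)2(NH3)2][Ru(CN)2(gly)2]2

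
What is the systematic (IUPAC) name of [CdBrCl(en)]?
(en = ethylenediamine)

bromochloro(ethylenediamine)cadmium(II)

There is no counter-ion, so the complex is neutral overall.
Ligand charges: 1×bromo (-1 each), 1×ethylenediamine (neutral), 1×chloro (-1 each); total -2. So Cd + (-2) = 0, giving Cd = +2.
Ligands are named alphabetically: bromo before chloro before ethylenediamine.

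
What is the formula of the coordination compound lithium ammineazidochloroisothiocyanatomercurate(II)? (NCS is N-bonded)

Ligands: 1 ammine (NH3, neutral), 1 chloro (Cl, -1), 1 isothiocyanato (NCS, -1), 1 azido (N3, -1). Ligand charge sum = -3.
With Hg in oxidation state +2, the complex ion is [Hg...]^1−.
Charge balance with lithium (+1) requires 1 complex ion per 1 lithium.

Li[HgCl(N3)(NCS)(NH3)]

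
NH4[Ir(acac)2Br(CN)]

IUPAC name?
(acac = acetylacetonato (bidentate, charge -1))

The 1 ammonium counter-ion carries a total charge of +1, so each complex ion is 1−.
Ligand charges: 1×bromo (-1 each), 2×acetylacetonato (-1 each), 1×cyano (-1 each); total -4. So Ir + (-4) = 1−, giving Ir = +3.
Ligands are named alphabetically: acetylacetonato before bromo before cyano.
The complex ion is anionic, so iridium takes the -ate form iridate(III).

ammonium bis(acetylacetonato)bromocyanoiridate(III)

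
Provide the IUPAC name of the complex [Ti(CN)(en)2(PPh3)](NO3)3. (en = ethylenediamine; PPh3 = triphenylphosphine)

The 3 nitrate counter-ions carry a total charge of -3, so each complex ion is 3+.
Ligand charges: 2×ethylenediamine (neutral), 1×cyano (-1 each), 1×triphenylphosphine (neutral); total -1. So Ti + (-1) = 3+, giving Ti = +4.
Ligands are named alphabetically: cyano before ethylenediamine before triphenylphosphine.

cyanobis(ethylenediamine)(triphenylphosphine)titanium(IV) nitrate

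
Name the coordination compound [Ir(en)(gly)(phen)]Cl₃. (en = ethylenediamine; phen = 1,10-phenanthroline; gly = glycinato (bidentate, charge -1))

(ethylenediamine)(glycinato)(1,10-phenanthroline)iridium(IV) chloride

The 3 chloride counter-ions carry a total charge of -3, so each complex ion is 3+.
Ligand charges: 1×ethylenediamine (neutral), 1×1,10-phenanthroline (neutral), 1×glycinato (-1 each); total -1. So Ir + (-1) = 3+, giving Ir = +4.
Ligands are named alphabetically: ethylenediamine before glycinato before phenanthroline.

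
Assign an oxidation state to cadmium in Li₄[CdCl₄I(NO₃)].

4 lithium outside the brackets (+1 each) → the complex ion is 4−.
Ligand charges: 4×Cl = -4; 1×I = -1; 1×NO3 = -1; sum -6.
Cd + (-6) = 4− ⇒ Cd is +2.

+2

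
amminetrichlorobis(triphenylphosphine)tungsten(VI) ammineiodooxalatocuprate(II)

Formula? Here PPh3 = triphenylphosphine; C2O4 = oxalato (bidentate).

[WCl3(NH3)(PPh3)2][Cu(C2O4)I(NH3)]3

Cation [W…]: ligand charges -3, W(VI) ⇒ ion charge 3+.
Anion [Cu…]: ligand charges -3, Cu(II) ⇒ ion charge 1−.
One 3+ cation requires 3 of the 1− anion.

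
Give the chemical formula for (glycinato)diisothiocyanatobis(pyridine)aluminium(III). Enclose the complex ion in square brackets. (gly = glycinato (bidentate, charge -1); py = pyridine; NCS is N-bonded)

[Al(gly)(NCS)2(py)2]

Ligands: 1 glycinato (gly, -1), 2 pyridine (py, neutral), 2 isothiocyanato (NCS, -1). Ligand charge sum = -3.
With Al in oxidation state +3, the complex ion is [Al...].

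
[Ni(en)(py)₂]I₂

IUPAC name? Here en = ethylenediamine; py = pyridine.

(ethylenediamine)bis(pyridine)nickel(II) iodide

The 2 iodide counter-ions carry a total charge of -2, so each complex ion is 2+.
Ligand charges: 1×ethylenediamine (neutral), 2×pyridine (neutral); total 0. So Ni + (0) = 2+, giving Ni = +2.
Ligands are named alphabetically: ethylenediamine before pyridine.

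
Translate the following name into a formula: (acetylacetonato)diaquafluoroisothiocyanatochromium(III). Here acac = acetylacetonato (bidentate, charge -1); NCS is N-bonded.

[Cr(acac)F(H2O)2(NCS)]

Ligands: 1 acetylacetonato (acac, -1), 1 isothiocyanato (NCS, -1), 1 fluoro (F, -1), 2 aqua (H2O, neutral). Ligand charge sum = -3.
With Cr in oxidation state +3, the complex ion is [Cr...].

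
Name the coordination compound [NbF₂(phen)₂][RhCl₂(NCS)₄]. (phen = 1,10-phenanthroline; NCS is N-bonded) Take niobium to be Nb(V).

difluorobis(1,10-phenanthroline)niobium(V) dichlorotetraisothiocyanatorhodate(III)

Both ions are complex: the cation is named first with the plain metal name, the anion second with the -ate form; each ion's ligands are alphabetised independently.
Nb is given as +5; the cation's ligand charges sum to -2, so the complex cation is 3+.
A 1:1 salt means the anion carries the equal and opposite charge, 3−.
Anion: ligand charges sum to -6; for the ion to be 3−, Rh = +3.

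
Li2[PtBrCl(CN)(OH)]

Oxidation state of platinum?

2 lithium outside the brackets (+1 each) → the complex ion is 2−.
Ligand charges: 1×CN = -1; 1×OH = -1; 1×Br = -1; 1×Cl = -1; sum -4.
Pt + (-4) = 2− ⇒ Pt is +2.

+2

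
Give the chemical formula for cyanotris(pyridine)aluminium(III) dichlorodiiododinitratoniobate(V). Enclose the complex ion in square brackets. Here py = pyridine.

[Al(CN)(py)3][NbCl2I2(NO3)2]2

Cation [Al…]: ligand charges -1, Al(III) ⇒ ion charge 2+.
Anion [Nb…]: ligand charges -6, Nb(V) ⇒ ion charge 1−.
One 2+ cation requires 2 of the 1− anion.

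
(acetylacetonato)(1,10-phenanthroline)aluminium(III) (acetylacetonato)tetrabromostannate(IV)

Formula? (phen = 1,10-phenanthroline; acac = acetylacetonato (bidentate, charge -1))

Cation [Al…]: ligand charges -1, Al(III) ⇒ ion charge 2+.
Anion [Sn…]: ligand charges -5, Sn(IV) ⇒ ion charge 1−.
One 2+ cation requires 2 of the 1− anion.

[Al(acac)(phen)][Sn(acac)Br4]2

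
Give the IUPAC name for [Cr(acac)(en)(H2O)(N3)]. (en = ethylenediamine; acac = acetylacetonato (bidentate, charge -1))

(acetylacetonato)aquaazido(ethylenediamine)chromium(II)

There is no counter-ion, so the complex is neutral overall.
Ligand charges: 1×ethylenediamine (neutral), 1×acetylacetonato (-1 each), 1×azido (-1 each), 1×aqua (neutral); total -2. So Cr + (-2) = 0, giving Cr = +2.
Ligands are named alphabetically: acetylacetonato before aqua before azido before ethylenediamine.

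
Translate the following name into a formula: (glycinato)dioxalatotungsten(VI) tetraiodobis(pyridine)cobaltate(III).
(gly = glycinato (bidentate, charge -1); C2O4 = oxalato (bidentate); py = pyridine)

Cation [W…]: ligand charges -5, W(VI) ⇒ ion charge 1+.
Anion [Co…]: ligand charges -4, Co(III) ⇒ ion charge 1−.

[W(C2O4)2(gly)][CoI4(py)2]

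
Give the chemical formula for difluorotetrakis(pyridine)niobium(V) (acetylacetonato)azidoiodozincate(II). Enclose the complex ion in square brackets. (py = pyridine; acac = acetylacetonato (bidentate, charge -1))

[NbF2(py)4][Zn(acac)I(N3)]3

Cation [Nb…]: ligand charges -2, Nb(V) ⇒ ion charge 3+.
Anion [Zn…]: ligand charges -3, Zn(II) ⇒ ion charge 1−.
One 3+ cation requires 3 of the 1− anion.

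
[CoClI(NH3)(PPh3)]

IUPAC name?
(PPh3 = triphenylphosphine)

There is no counter-ion, so the complex is neutral overall.
Ligand charges: 1×triphenylphosphine (neutral), 1×iodo (-1 each), 1×ammine (neutral), 1×chloro (-1 each); total -2. So Co + (-2) = 0, giving Co = +2.
Ligands are named alphabetically: ammine before chloro before iodo before triphenylphosphine.

amminechloroiodo(triphenylphosphine)cobalt(II)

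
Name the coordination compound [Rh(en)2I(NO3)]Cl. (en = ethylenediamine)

bis(ethylenediamine)iodonitratorhodium(III) chloride

The 1 chloride counter-ion carries a total charge of -1, so each complex ion is 1+.
Ligand charges: 1×nitrato (-1 each), 1×iodo (-1 each), 2×ethylenediamine (neutral); total -2. So Rh + (-2) = 1+, giving Rh = +3.
Ligands are named alphabetically: ethylenediamine before iodo before nitrato.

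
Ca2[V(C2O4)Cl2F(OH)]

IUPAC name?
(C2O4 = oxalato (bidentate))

The 2 calcium counter-ions carry a total charge of +4, so each complex ion is 4−.
Ligand charges: 1×hydroxo (-1 each), 2×chloro (-1 each), 1×oxalato (-2 each), 1×fluoro (-1 each); total -6. So V + (-6) = 4−, giving V = +2.
Ligands are named alphabetically: chloro before fluoro before hydroxo before oxalato.
The complex ion is anionic, so vanadium takes the -ate form vanadate(II).

calcium dichlorofluorohydroxooxalatovanadate(II)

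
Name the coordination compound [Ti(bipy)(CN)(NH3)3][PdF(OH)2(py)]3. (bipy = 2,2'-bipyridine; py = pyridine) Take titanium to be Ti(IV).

Both ions are complex: the cation is named first with the plain metal name, the anion second with the -ate form; each ion's ligands are alphabetised independently.
Ti is given as +4; the cation's ligand charges sum to -1, so the complex cation is 3+.
With 3 anions per cation, each anion must be 3/3 = 1−.
Anion: ligand charges sum to -3; for the ion to be 1−, Pd = +2.

triammine(2,2'-bipyridine)cyanotitanium(IV) fluorodihydroxo(pyridine)palladate(II)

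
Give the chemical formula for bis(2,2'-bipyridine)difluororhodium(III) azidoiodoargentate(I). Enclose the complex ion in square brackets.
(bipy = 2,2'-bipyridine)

Cation [Rh…]: ligand charges -2, Rh(III) ⇒ ion charge 1+.
Anion [Ag…]: ligand charges -2, Ag(I) ⇒ ion charge 1−.
One 1+ cation balances one 1− anion.

[Rh(bipy)2F2][AgI(N3)]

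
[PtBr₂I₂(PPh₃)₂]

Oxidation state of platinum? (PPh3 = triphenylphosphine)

+4

No counter-ion: the bracketed complex is neutral.
Ligand charges: 2×PPh3 neutral; 2×Br = -2; 2×I = -2; sum -4.
Pt + (-4) = 0 ⇒ Pt is +4.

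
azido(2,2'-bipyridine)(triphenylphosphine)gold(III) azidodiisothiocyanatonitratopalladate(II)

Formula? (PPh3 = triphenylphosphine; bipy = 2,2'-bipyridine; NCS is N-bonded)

[Au(bipy)(N3)(PPh3)][Pd(N3)(NCS)2(NO3)]

Cation [Au…]: ligand charges -1, Au(III) ⇒ ion charge 2+.
Anion [Pd…]: ligand charges -4, Pd(II) ⇒ ion charge 2−.
One 2+ cation balances one 2− anion.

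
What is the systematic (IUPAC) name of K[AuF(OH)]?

potassium fluorohydroxoaurate(I)

The 1 potassium counter-ion carries a total charge of +1, so each complex ion is 1−.
Ligand charges: 1×hydroxo (-1 each), 1×fluoro (-1 each); total -2. So Au + (-2) = 1−, giving Au = +1.
The complex ion is anionic, so gold takes the -ate form aurate(I).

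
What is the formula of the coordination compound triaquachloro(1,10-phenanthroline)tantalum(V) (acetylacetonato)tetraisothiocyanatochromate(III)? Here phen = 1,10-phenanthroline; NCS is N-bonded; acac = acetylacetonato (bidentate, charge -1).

[TaCl(H2O)3(phen)][Cr(acac)(NCS)4]2

Cation [Ta…]: ligand charges -1, Ta(V) ⇒ ion charge 4+.
Anion [Cr…]: ligand charges -5, Cr(III) ⇒ ion charge 2−.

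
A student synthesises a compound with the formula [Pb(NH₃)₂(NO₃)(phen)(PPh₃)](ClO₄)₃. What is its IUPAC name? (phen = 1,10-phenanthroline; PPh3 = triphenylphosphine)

diamminenitrato(1,10-phenanthroline)(triphenylphosphine)lead(IV) perchlorate

The 3 perchlorate counter-ions carry a total charge of -3, so each complex ion is 3+.
Ligand charges: 1×1,10-phenanthroline (neutral), 1×triphenylphosphine (neutral), 2×ammine (neutral), 1×nitrato (-1 each); total -1. So Pb + (-1) = 3+, giving Pb = +4.
Ligands are named alphabetically: ammine before nitrato before phenanthroline before triphenylphosphine.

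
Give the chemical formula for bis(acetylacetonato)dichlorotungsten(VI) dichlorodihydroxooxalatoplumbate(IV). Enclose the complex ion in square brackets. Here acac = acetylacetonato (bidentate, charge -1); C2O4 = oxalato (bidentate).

[W(acac)2Cl2][Pb(C2O4)Cl2(OH)2]

Cation [W…]: ligand charges -4, W(VI) ⇒ ion charge 2+.
Anion [Pb…]: ligand charges -6, Pb(IV) ⇒ ion charge 2−.
One 2+ cation balances one 2− anion.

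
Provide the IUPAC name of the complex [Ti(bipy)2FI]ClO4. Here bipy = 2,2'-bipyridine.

The 1 perchlorate counter-ion carries a total charge of -1, so each complex ion is 1+.
Ligand charges: 1×iodo (-1 each), 1×fluoro (-1 each), 2×2,2'-bipyridine (neutral); total -2. So Ti + (-2) = 1+, giving Ti = +3.
Ligands are named alphabetically: bipyridine before fluoro before iodo.

bis(2,2'-bipyridine)fluoroiodotitanium(III) perchlorate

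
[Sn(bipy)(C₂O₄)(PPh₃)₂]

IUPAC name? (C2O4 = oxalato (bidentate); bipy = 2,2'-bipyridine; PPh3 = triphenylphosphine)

(2,2'-bipyridine)oxalatobis(triphenylphosphine)tin(II)

There is no counter-ion, so the complex is neutral overall.
Ligand charges: 1×oxalato (-2 each), 1×2,2'-bipyridine (neutral), 2×triphenylphosphine (neutral); total -2. So Sn + (-2) = 0, giving Sn = +2.
Ligands are named alphabetically: bipyridine before oxalato before triphenylphosphine.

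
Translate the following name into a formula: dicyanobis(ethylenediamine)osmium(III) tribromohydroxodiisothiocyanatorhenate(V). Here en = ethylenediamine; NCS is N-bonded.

Cation [Os…]: ligand charges -2, Os(III) ⇒ ion charge 1+.
Anion [Re…]: ligand charges -6, Re(V) ⇒ ion charge 1−.
One 1+ cation balances one 1− anion.

[Os(CN)2(en)2][ReBr3(NCS)2(OH)]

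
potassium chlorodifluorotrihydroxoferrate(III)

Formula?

Ligands: 1 chloro (Cl, -1), 2 fluoro (F, -1), 3 hydroxo (OH, -1). Ligand charge sum = -6.
With Fe in oxidation state +3, the complex ion is [Fe...]^3−.
Charge balance with potassium (+1) requires 1 complex ion per 3 potassium.

K3[FeClF2(OH)3]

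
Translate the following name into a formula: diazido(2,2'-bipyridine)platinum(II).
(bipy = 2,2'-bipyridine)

[Pt(bipy)(N3)2]

Ligands: 2 azido (N3, -1), 1 2,2'-bipyridine (bipy, neutral). Ligand charge sum = -2.
With Pt in oxidation state +2, the complex ion is [Pt...].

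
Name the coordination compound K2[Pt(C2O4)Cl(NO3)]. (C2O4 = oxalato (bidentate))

potassium chloronitratooxalatoplatinate(II)

The 2 potassium counter-ions carry a total charge of +2, so each complex ion is 2−.
Ligand charges: 1×oxalato (-2 each), 1×chloro (-1 each), 1×nitrato (-1 each); total -4. So Pt + (-4) = 2−, giving Pt = +2.
Ligands are named alphabetically: chloro before nitrato before oxalato.
The complex ion is anionic, so platinum takes the -ate form platinate(II).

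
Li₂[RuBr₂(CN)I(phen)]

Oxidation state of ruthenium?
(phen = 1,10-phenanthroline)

+2

2 lithium outside the brackets (+1 each) → the complex ion is 2−.
Ligand charges: 2×Br = -2; 1×phen neutral; 1×I = -1; 1×CN = -1; sum -4.
Ru + (-4) = 2− ⇒ Ru is +2.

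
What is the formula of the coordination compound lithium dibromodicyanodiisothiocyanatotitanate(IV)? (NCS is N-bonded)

Ligands: 2 isothiocyanato (NCS, -1), 2 cyano (CN, -1), 2 bromo (Br, -1). Ligand charge sum = -6.
With Ti in oxidation state +4, the complex ion is [Ti...]^2−.
Charge balance with lithium (+1) requires 1 complex ion per 2 lithium.

Li2[TiBr2(CN)2(NCS)2]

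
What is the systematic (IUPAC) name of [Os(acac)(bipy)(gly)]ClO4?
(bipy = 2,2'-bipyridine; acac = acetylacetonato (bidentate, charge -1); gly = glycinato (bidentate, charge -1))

The 1 perchlorate counter-ion carries a total charge of -1, so each complex ion is 1+.
Ligand charges: 1×2,2'-bipyridine (neutral), 1×acetylacetonato (-1 each), 1×glycinato (-1 each); total -2. So Os + (-2) = 1+, giving Os = +3.
Ligands are named alphabetically: acetylacetonato before bipyridine before glycinato.

(acetylacetonato)(2,2'-bipyridine)(glycinato)osmium(III) perchlorate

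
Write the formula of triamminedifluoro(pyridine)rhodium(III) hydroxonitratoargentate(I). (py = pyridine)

Cation [Rh…]: ligand charges -2, Rh(III) ⇒ ion charge 1+.
Anion [Ag…]: ligand charges -2, Ag(I) ⇒ ion charge 1−.
One 1+ cation balances one 1− anion.

[RhF2(NH3)3(py)][Ag(NO3)(OH)]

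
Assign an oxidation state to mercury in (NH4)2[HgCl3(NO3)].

+2

2 ammonium outside the brackets (+1 each) → the complex ion is 2−.
Ligand charges: 1×NO3 = -1; 3×Cl = -3; sum -4.
Hg + (-4) = 2− ⇒ Hg is +2.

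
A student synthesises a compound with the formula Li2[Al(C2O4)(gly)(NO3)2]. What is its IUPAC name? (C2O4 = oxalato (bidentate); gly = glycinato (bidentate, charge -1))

lithium (glycinato)dinitratooxalatoaluminate(III)

The 2 lithium counter-ions carry a total charge of +2, so each complex ion is 2−.
Ligand charges: 2×nitrato (-1 each), 1×oxalato (-2 each), 1×glycinato (-1 each); total -5. So Al + (-5) = 2−, giving Al = +3.
The complex ion is anionic, so aluminium takes the -ate form aluminate(III).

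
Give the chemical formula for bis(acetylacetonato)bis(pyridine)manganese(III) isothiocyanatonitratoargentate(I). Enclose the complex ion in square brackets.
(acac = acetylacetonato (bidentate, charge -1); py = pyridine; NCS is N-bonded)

[Mn(acac)2(py)2][Ag(NCS)(NO3)]

Cation [Mn…]: ligand charges -2, Mn(III) ⇒ ion charge 1+.
Anion [Ag…]: ligand charges -2, Ag(I) ⇒ ion charge 1−.
One 1+ cation balances one 1− anion.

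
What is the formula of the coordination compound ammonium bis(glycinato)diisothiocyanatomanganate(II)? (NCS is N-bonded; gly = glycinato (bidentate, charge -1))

(NH4)2[Mn(gly)2(NCS)2]

Ligands: 2 isothiocyanato (NCS, -1), 2 glycinato (gly, -1). Ligand charge sum = -4.
With Mn in oxidation state +2, the complex ion is [Mn...]^2−.
Charge balance with ammonium (+1) requires 1 complex ion per 2 ammonium.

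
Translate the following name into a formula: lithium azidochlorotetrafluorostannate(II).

Ligands: 1 azido (N3, -1), 1 chloro (Cl, -1), 4 fluoro (F, -1). Ligand charge sum = -6.
With Sn in oxidation state +2, the complex ion is [Sn...]^4−.
Charge balance with lithium (+1) requires 1 complex ion per 4 lithium.

Li4[SnClF4(N3)]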